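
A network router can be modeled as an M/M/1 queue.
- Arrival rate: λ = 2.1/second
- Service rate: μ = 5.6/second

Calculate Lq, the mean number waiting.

ρ = λ/μ = 2.1/5.6 = 0.3750
For M/M/1: Lq = λ²/(μ(μ-λ))
Lq = 4.41/(5.6 × 3.50)
Lq = 0.2250 packets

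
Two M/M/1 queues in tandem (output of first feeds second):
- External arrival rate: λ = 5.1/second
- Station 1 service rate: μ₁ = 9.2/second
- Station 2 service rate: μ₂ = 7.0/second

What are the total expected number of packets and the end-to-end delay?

By Jackson's theorem, each station behaves as independent M/M/1.
Station 1: ρ₁ = 5.1/9.2 = 0.5543, L₁ = ρ₁/(1-ρ₁) = λ/(μ₁-λ) = 5.1/4.10 = 1.2439
Station 2: ρ₂ = 5.1/7.0 = 0.7286, L₂ = ρ₂/(1-ρ₂) = λ/(μ₂-λ) = 5.1/1.90 = 2.6842
Total: L = L₁ + L₂ = 1.2439 + 2.6842 = 3.9281
W = L/λ = 3.9281/5.1 = 0.7702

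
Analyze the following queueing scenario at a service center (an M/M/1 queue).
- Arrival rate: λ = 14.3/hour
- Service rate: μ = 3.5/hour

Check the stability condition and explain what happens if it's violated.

Stability requires ρ = λ/(cμ) < 1
ρ = 14.3/(1 × 3.5) = 14.3/3.50 = 4.0857
Since 4.0857 ≥ 1, the system is UNSTABLE.
Queue grows without bound. Need μ > λ = 14.3.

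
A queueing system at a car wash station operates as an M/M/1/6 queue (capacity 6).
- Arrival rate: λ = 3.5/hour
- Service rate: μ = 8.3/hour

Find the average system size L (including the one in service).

ρ = λ/μ = 3.5/8.3 = 0.421687
P₀ = (1-ρ)/(1-ρ^(K+1)) = (1-0.421687)/(1-0.421687^7) = 0.5783/0.9976 = 0.5797
P_K = P₀×ρ^K = 0.57969 × 0.421687^6 = 0.57969 × 0.0056227 = 0.003259
L = ρ[1 - (K+1)ρ^K + Kρ^(K+1)] / [(1-ρ)(1-ρ^(K+1))]
L = 0.421687 × (1 - 7×0.005623 + 6×0.002371) / ((1 - 0.421687) × (1 - 0.002371)) = 0.7125 cars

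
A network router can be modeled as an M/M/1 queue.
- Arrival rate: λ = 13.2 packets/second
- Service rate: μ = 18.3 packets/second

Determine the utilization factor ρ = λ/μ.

Server utilization: ρ = λ/μ
ρ = 13.2/18.3 = 0.7213
The server is busy 72.13% of the time.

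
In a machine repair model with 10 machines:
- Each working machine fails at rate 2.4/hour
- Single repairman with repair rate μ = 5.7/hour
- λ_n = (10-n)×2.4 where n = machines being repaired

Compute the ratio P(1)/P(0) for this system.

P(1)/P(0) = ∏_{i=0}^{1-1} λ_i/μ_{i+1}
= (10-0)×2.4/5.7
= 4.2105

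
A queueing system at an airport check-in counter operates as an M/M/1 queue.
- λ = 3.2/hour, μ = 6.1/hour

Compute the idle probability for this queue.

ρ = λ/μ = 3.2/6.1 = 0.5246
P(0) = 1 - ρ = 1 - 0.5246 = 0.4754
The server is idle 47.54% of the time.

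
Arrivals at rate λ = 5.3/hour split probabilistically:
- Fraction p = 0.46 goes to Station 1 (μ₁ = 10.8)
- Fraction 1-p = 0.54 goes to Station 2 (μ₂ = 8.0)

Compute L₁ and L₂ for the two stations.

Effective rates: λ₁ = 5.3×0.46 = 2.438, λ₂ = 5.3×0.54 = 2.862
Station 1: ρ₁ = 2.438/10.8 = 0.22574, L₁ = ρ₁/(1-ρ₁) = 0.22574/(1-0.22574) = 0.2916
Station 2: ρ₂ = 2.862/8.0 = 0.35775, L₂ = ρ₂/(1-ρ₂) = 0.35775/(1-0.35775) = 0.5570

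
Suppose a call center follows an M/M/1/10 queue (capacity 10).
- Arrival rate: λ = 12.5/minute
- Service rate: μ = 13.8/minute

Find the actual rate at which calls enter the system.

ρ = λ/μ = 12.5/13.8 = 0.9058
P₀ = (1-ρ)/(1-ρ^(K+1)) = (1-0.9058)/(1-0.9058^11) = 0.09420/0.6632 = 0.1420
P_K = P₀×ρ^K = 0.14204 × 0.9058^10 = 0.14204 × 0.37181 = 0.05281
λ_eff = λ(1-P_K) = 12.5 × (1 - 0.05281) = 12.5 × 0.94719 = 11.8399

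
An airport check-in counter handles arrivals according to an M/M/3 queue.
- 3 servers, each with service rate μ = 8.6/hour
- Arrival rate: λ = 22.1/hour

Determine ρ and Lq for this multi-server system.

Traffic intensity: ρ = λ/(cμ) = 22.1/(3×8.6) = 0.8566
Since ρ = 0.8566 < 1, system is stable.
Offered load a = λ/μ = cρ = 22.1/8.6 = 2.5698
P₀ = [ Σₙ₌₀^2 aⁿ/n! + a^3/(3!(1-ρ)) ]⁻¹
Σ = a^0/0! + a^1/1! + a^2/2! = 1.00000 + 2.56977 + 3.30185 = 6.8716
a^3/(3!(1-ρ)) = 16.9700/(6 × 0.143411) = 19.7219
P₀ = 1/(6.8716 + 19.7219) = 0.03760
Lq = P₀·a^3·ρ / (3!(1-ρ)²) = 0.0376032 × 16.9700 × 0.856589 / (6 × 0.0205667) = 4.4296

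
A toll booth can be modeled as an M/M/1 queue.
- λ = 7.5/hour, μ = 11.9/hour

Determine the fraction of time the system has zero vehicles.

ρ = λ/μ = 7.5/11.9 = 0.6303
P(0) = 1 - ρ = 1 - 0.6303 = 0.3697
The server is idle 36.97% of the time.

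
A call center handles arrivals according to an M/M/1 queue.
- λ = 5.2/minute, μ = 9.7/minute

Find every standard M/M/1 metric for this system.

Step 1: ρ = λ/μ = 5.2/9.7 = 0.5361
Step 2: L = λ/(μ-λ) = 5.2/4.50 = 1.1556
Step 3: Lq = λ²/(μ(μ-λ)) = 27.04/(9.7×4.50) = 0.6195
Step 4: W = 1/(μ-λ) = 1/4.50 = 0.222222
Step 5: Wq = λ/(μ(μ-λ)) = 5.2/(9.7×4.50) = 0.1191
Step 6: P(0) = 1-ρ = 0.4639
Verify: L = λW = 5.2×0.222222 = 1.1556 ✔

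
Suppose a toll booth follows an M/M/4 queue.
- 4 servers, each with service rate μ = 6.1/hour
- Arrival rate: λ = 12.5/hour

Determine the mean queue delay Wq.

Traffic intensity: ρ = λ/(cμ) = 12.5/(4×6.1) = 0.5123
Since ρ = 0.5123 < 1, system is stable.
Offered load a = λ/μ = cρ = 12.5/6.1 = 2.0492
P₀ = [ Σₙ₌₀^3 aⁿ/n! + a^4/(4!(1-ρ)) ]⁻¹
Σ = a^0/0! + a^1/1! + a^2/2! + a^3/3! = 1.0000 + 2.0492 + 2.0996 + 1.4341 = 6.5829
a^4/(4!(1-ρ)) = 17.6328/(24 × 0.487705) = 1.5064
P₀ = 1/(6.5829 + 1.5064) = 0.1236
Lq = P₀·a^4·ρ / (4!(1-ρ)²) = 0.1236 × 17.6328 × 0.5123 / (24 × 0.2379) = 0.1956
Wq = Lq/λ = 0.1956/12.5 = 0.01565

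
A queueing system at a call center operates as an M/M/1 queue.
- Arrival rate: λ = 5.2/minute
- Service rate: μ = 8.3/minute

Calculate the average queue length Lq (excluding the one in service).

ρ = λ/μ = 5.2/8.3 = 0.6265
For M/M/1: Lq = λ²/(μ(μ-λ))
Lq = 27.04/(8.3 × 3.10)
Lq = 1.0509 calls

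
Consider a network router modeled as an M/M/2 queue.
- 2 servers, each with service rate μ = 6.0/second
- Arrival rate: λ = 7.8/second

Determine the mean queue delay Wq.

Traffic intensity: ρ = λ/(cμ) = 7.8/(2×6.0) = 0.6500
Since ρ = 0.6500 < 1, system is stable.
Offered load a = λ/μ = cρ = 7.8/6.0 = 1.3000
P₀ = [ Σₙ₌₀^1 aⁿ/n! + a^2/(2!(1-ρ)) ]⁻¹
Σ = a^0/0! + a^1/1! = 1.0000 + 1.3000 = 2.3000
a^2/(2!(1-ρ)) = 1.6900/(2 × 0.3500) = 2.4143
P₀ = 1/(2.3000 + 2.4143) = 0.2121
Lq = P₀·a^2·ρ / (2!(1-ρ)²) = 0.21212 × 1.6900 × 0.65000 / (2 × 0.12250) = 0.9511
Wq = Lq/λ = 0.9511/7.8 = 0.1219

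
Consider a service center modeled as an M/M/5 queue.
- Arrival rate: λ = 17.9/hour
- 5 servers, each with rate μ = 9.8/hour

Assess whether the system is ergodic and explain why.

Stability requires ρ = λ/(cμ) < 1
ρ = 17.9/(5 × 9.8) = 17.9/49.00 = 0.3653
Since 0.3653 < 1, the system is STABLE.
The servers are busy 36.53% of the time.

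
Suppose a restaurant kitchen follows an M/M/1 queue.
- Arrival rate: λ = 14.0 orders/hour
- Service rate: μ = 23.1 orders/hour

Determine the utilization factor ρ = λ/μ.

Server utilization: ρ = λ/μ
ρ = 14.0/23.1 = 0.6061
The server is busy 60.61% of the time.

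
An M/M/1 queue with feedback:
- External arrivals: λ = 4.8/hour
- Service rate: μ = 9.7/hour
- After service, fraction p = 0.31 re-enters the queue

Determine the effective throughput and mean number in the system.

Effective arrival rate: λ_eff = λ/(1-p) = 4.8/(1-0.31) = 4.8/0.69 = 6.95652
ρ = λ_eff/μ = 6.95652/9.7 = 0.71717
L = ρ/(1-ρ) = 0.71717/(1-0.71717) = 2.5357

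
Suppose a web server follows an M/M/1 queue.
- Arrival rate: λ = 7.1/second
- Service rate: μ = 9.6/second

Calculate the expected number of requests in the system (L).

ρ = λ/μ = 7.1/9.6 = 0.7396
For M/M/1: L = λ/(μ-λ)
L = 7.1/(9.6-7.1) = 7.1/2.50
L = 2.8400 requests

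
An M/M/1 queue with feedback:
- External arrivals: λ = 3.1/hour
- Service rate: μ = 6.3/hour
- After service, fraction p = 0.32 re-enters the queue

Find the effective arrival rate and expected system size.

Effective arrival rate: λ_eff = λ/(1-p) = 3.1/(1-0.32) = 3.1/0.68 = 4.5588
ρ = λ_eff/μ = 4.5588/6.3 = 0.72362
L = ρ/(1-ρ) = 0.72362/(1-0.72362) = 2.6182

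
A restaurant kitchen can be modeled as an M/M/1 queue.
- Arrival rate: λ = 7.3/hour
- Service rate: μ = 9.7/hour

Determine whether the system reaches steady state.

Stability requires ρ = λ/(cμ) < 1
ρ = 7.3/(1 × 9.7) = 7.3/9.70 = 0.7526
Since 0.7526 < 1, the system is STABLE.
The server is busy 75.26% of the time.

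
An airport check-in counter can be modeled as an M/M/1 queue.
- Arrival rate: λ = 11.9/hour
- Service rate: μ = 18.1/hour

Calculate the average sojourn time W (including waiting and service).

First, compute utilization: ρ = λ/μ = 11.9/18.1 = 0.6575
For M/M/1: W = 1/(μ-λ)
W = 1/(18.1-11.9) = 1/6.20
W = 0.1613 hours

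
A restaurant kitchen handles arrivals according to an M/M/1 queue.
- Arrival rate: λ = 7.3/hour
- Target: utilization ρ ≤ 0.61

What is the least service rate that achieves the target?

ρ = λ/μ, so μ = λ/ρ
μ ≥ 7.3/0.61 = 11.9672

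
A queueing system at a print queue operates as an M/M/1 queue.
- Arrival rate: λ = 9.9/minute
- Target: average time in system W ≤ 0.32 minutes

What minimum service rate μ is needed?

For M/M/1: W = 1/(μ-λ)
Need W ≤ 0.32, so 1/(μ-λ) ≤ 0.32
μ - λ ≥ 1/0.32 = 3.1250
μ ≥ 9.9 + 3.1250 = 13.0250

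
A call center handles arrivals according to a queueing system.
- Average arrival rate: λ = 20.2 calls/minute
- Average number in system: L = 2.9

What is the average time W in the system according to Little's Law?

Little's Law: L = λW, so W = L/λ
W = 2.9/20.2 = 0.1436 minutes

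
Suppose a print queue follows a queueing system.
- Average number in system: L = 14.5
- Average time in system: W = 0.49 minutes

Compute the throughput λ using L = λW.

Little's Law: L = λW, so λ = L/W
λ = 14.5/0.49 = 29.5918 jobs/minute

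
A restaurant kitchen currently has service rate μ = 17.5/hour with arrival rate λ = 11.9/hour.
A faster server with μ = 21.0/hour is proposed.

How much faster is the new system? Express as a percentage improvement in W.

System 1: ρ₁ = 11.9/17.5 = 0.6800, W₁ = 1/(17.5-11.9) = 0.17857
System 2: ρ₂ = 11.9/21.0 = 0.5667, W₂ = 1/(21.0-11.9) = 0.10989
Improvement: (W₁-W₂)/W₁ = (0.17857-0.10989)/0.17857 = 38.46%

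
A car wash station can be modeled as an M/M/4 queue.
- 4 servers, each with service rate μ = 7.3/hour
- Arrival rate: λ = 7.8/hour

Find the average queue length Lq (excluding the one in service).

Traffic intensity: ρ = λ/(cμ) = 7.8/(4×7.3) = 0.2671
Since ρ = 0.2671 < 1, system is stable.
Offered load a = λ/μ = cρ = 7.8/7.3 = 1.0685
P₀ = [ Σₙ₌₀^3 aⁿ/n! + a^4/(4!(1-ρ)) ]⁻¹
Σ = a^0/0! + a^1/1! + a^2/2! + a^3/3! = 1.0000 + 1.0685 + 0.5708 + 0.2033 = 2.8426
a^4/(4!(1-ρ)) = 1.3034/(24 × 0.7329) = 0.07410
P₀ = 1/(2.84264 + 0.0741045) = 0.3428
Lq = P₀·a^4·ρ / (4!(1-ρ)²) = 0.34285 × 1.3034 × 0.26712 / (24 × 0.53711) = 0.009260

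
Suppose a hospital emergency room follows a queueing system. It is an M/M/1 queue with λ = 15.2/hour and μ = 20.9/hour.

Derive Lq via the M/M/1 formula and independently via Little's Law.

Method 1 (direct): Lq = λ²/(μ(μ-λ)) = 231.04/(20.9 × 5.70) = 1.9394

Method 2 (Little's Law):
W = 1/(μ-λ) = 1/5.70 = 0.17544
Wq = W - 1/μ = 0.17544 - 0.047847 = 0.12759
Lq = λWq = 15.2 × 0.12759 = 1.9394 ✔ (matches Method 1)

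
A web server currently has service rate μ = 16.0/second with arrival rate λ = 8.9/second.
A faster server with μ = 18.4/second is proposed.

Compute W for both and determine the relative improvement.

System 1: ρ₁ = 8.9/16.0 = 0.5563, W₁ = 1/(16.0-8.9) = 0.140845
System 2: ρ₂ = 8.9/18.4 = 0.4837, W₂ = 1/(18.4-8.9) = 0.105263
Improvement: (W₁-W₂)/W₁ = (0.140845-0.105263)/0.140845 = 25.26%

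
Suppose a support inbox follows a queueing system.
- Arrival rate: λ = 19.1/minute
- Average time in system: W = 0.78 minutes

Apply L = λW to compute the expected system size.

Little's Law: L = λW
L = 19.1 × 0.78 = 14.8980 emails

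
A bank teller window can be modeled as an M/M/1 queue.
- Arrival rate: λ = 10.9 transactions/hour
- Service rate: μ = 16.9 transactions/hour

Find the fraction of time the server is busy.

Server utilization: ρ = λ/μ
ρ = 10.9/16.9 = 0.6450
The server is busy 64.50% of the time.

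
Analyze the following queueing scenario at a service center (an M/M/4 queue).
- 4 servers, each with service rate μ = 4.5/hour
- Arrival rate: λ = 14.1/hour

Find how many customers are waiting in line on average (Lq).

Traffic intensity: ρ = λ/(cμ) = 14.1/(4×4.5) = 0.7833
Since ρ = 0.7833 < 1, system is stable.
Offered load a = λ/μ = cρ = 14.1/4.5 = 3.1333
P₀ = [ Σₙ₌₀^3 aⁿ/n! + a^4/(4!(1-ρ)) ]⁻¹
Σ = a^0/0! + a^1/1! + a^2/2! + a^3/3! = 1.0000 + 3.1333 + 4.9089 + 5.1271 = 14.1693
a^4/(4!(1-ρ)) = 96.3888/(24 × 0.216667) = 18.5363
P₀ = 1/(14.1693 + 18.5363) = 0.03058
Lq = P₀·a^4·ρ / (4!(1-ρ)²) = 0.030576 × 96.3888 × 0.78333 / (24 × 0.046944) = 2.0491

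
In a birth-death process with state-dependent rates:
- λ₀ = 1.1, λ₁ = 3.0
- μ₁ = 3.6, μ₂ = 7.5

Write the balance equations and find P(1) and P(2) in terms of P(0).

Balance equations:
State 0: λ₀P₀ = μ₁P₁ → P₁ = (λ₀/μ₁)P₀ = (1.1/3.6)P₀ = 0.3056P₀
State 1: P₂ = (λ₀λ₁)/(μ₁μ₂)P₀ = (1.1×3.0)/(3.6×7.5)P₀ = 0.1222P₀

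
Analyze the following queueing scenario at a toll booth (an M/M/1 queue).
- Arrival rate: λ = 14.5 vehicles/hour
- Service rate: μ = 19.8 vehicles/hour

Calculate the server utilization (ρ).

Server utilization: ρ = λ/μ
ρ = 14.5/19.8 = 0.7323
The server is busy 73.23% of the time.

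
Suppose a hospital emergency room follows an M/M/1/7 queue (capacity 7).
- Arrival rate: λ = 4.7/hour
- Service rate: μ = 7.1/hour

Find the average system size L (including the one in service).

ρ = λ/μ = 4.7/7.1 = 0.661972
P₀ = (1-ρ)/(1-ρ^(K+1)) = (1-0.661972)/(1-0.661972^8) = 0.3380/0.9631 = 0.3510
P_K = P₀×ρ^K = 0.3510 × 0.661972^7 = 0.3510 × 0.05570 = 0.01955
L = ρ[1 - (K+1)ρ^K + Kρ^(K+1)] / [(1-ρ)(1-ρ^(K+1))]
L = 0.661972 × (1 - 8×0.055703 + 7×0.036874) / ((1 - 0.661972) × (1 - 0.036874)) = 1.6521 patients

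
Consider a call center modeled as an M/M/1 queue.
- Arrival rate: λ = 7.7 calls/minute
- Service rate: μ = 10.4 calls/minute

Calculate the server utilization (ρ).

Server utilization: ρ = λ/μ
ρ = 7.7/10.4 = 0.7404
The server is busy 74.04% of the time.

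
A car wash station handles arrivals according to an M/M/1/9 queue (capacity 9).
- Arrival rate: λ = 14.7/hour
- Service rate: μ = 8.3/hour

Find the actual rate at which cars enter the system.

ρ = λ/μ = 14.7/8.3 = 1.77108
P₀ = (1-ρ)/(1-ρ^(K+1)) = (1-1.77108)/(1-1.77108^10) = -0.7711/-302.6559 = 0.002548
P_K = P₀×ρ^K = 0.0025477 × 1.77108^9 = 0.0025477 × 171.4524 = 0.4368
λ_eff = λ(1-P_K) = 14.7 × (1 - 0.43681) = 14.7 × 0.56319 = 8.2789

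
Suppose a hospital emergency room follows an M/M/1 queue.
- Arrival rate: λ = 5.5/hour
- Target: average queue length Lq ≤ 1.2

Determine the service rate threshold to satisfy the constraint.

For M/M/1: Lq = λ²/(μ(μ-λ))
Need Lq ≤ 1.2, i.e. μ(μ-λ) ≥ λ²/1.2
μ² - 5.5μ - 30.25/1.2 ≥ 0  →  μ² - 5.5μ - 25.20833 ≥ 0
Quadratic formula (positive root): μ = [λ + √(λ² + 4×25.20833)]/2
Discriminant: 30.25 + 4×25.20833 = 131.0833, √131.0833 = 11.4492
μ ≥ (5.5 + 11.4492)/2 = 8.4746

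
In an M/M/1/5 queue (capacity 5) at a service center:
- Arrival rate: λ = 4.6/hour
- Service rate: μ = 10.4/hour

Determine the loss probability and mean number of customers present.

ρ = λ/μ = 4.6/10.4 = 0.4423
P₀ = (1-ρ)/(1-ρ^(K+1)) = (1-0.4423)/(1-0.4423^6) = 0.5577/0.9925 = 0.5619
P_K = P₀×ρ^K = 0.561907 × 0.4423^5 = 0.561907 × 0.0169272 = 0.009512
Blocking probability P_5 = 0.009512 (0.95%)
L = ρ[1 - (K+1)ρ^K + Kρ^(K+1)] / [(1-ρ)(1-ρ^(K+1))]
L = 0.4423 × (1 - 6×0.01693 + 5×0.007487) / ((1 - 0.4423) × (1 - 0.007487)) = 0.7478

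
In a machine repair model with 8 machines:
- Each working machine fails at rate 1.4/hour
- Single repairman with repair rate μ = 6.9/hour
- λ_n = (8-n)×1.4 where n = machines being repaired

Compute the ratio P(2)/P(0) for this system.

P(2)/P(0) = ∏_{i=0}^{2-1} λ_i/μ_{i+1}
= (8-0)×1.4/6.9 × (8-1)×1.4/6.9
= 2.3054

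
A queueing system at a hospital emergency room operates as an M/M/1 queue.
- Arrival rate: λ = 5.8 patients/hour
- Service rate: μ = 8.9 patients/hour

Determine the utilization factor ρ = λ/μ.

Server utilization: ρ = λ/μ
ρ = 5.8/8.9 = 0.6517
The server is busy 65.17% of the time.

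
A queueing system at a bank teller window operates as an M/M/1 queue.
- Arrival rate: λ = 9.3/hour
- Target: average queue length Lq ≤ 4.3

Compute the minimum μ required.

For M/M/1: Lq = λ²/(μ(μ-λ))
Need Lq ≤ 4.3, i.e. μ(μ-λ) ≥ λ²/4.3
μ² - 9.3μ - 86.49/4.3 ≥ 0  →  μ² - 9.3μ - 20.11395 ≥ 0
Quadratic formula (positive root): μ = [λ + √(λ² + 4×20.11395)]/2
Discriminant: 86.49 + 4×20.11395 = 166.9458, √166.9458 = 12.9208
μ ≥ (9.3 + 12.9208)/2 = 11.1104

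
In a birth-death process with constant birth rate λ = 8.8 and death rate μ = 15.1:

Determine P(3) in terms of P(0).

For constant rates: P(n)/P(0) = (λ/μ)^n
P(3)/P(0) = (8.8/15.1)^3 = 0.58278^3 = 0.1979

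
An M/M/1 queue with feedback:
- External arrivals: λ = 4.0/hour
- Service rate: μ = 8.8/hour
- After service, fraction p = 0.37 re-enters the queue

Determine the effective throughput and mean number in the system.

Effective arrival rate: λ_eff = λ/(1-p) = 4.0/(1-0.37) = 4.0/0.63 = 6.3492
ρ = λ_eff/μ = 6.3492/8.8 = 0.7215
L = ρ/(1-ρ) = 0.7215/(1-0.7215) = 2.5907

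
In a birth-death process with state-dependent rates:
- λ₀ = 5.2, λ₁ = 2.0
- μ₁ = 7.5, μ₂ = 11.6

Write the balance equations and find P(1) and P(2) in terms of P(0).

Balance equations:
State 0: λ₀P₀ = μ₁P₁ → P₁ = (λ₀/μ₁)P₀ = (5.2/7.5)P₀ = 0.6933P₀
State 1: P₂ = (λ₀λ₁)/(μ₁μ₂)P₀ = (5.2×2.0)/(7.5×11.6)P₀ = 0.1195P₀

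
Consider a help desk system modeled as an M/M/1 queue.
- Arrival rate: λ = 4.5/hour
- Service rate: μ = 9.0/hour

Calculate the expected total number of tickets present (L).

ρ = λ/μ = 4.5/9.0 = 0.5000
For M/M/1: L = λ/(μ-λ)
L = 4.5/(9.0-4.5) = 4.5/4.50
L = 1.0000 tickets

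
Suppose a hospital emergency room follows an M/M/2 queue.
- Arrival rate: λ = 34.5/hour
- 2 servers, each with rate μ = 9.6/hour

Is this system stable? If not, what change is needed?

Stability requires ρ = λ/(cμ) < 1
ρ = 34.5/(2 × 9.6) = 34.5/19.20 = 1.7969
Since 1.7969 ≥ 1, the system is UNSTABLE.
Need c > λ/μ = 34.5/9.6 = 3.59.
Minimum servers needed: c = 4.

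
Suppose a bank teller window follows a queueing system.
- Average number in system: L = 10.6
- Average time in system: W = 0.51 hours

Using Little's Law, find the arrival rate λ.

Little's Law: L = λW, so λ = L/W
λ = 10.6/0.51 = 20.7843 transactions/hour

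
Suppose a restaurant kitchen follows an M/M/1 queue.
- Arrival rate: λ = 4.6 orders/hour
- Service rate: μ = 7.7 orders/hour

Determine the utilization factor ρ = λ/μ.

Server utilization: ρ = λ/μ
ρ = 4.6/7.7 = 0.5974
The server is busy 59.74% of the time.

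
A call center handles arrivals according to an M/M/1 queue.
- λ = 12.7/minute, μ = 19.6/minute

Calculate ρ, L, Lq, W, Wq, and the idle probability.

Step 1: ρ = λ/μ = 12.7/19.6 = 0.6480
Step 2: L = λ/(μ-λ) = 12.7/6.90 = 1.8406
Step 3: Lq = λ²/(μ(μ-λ)) = 161.29/(19.6×6.90) = 1.1926
Step 4: W = 1/(μ-λ) = 1/6.90 = 0.14493
Step 5: Wq = λ/(μ(μ-λ)) = 12.7/(19.6×6.90) = 0.09391
Step 6: P(0) = 1-ρ = 0.3520
Verify: L = λW = 12.7×0.14493 = 1.8406 ✔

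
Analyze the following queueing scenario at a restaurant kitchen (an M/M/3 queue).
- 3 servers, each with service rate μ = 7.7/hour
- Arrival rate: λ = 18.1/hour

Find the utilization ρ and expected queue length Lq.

Traffic intensity: ρ = λ/(cμ) = 18.1/(3×7.7) = 0.7835
Since ρ = 0.7835 < 1, system is stable.
Offered load a = λ/μ = cρ = 18.1/7.7 = 2.3506
P₀ = [ Σₙ₌₀^2 aⁿ/n! + a^3/(3!(1-ρ)) ]⁻¹
Σ = a^0/0! + a^1/1! + a^2/2! = 1.0000 + 2.3506 + 2.7628 = 6.1134
a^3/(3!(1-ρ)) = 12.9886/(6 × 0.21645) = 10.0012
P₀ = 1/(6.1134 + 10.0012) = 0.06206
Lq = P₀·a^3·ρ / (3!(1-ρ)²) = 0.06206 × 12.9886 × 0.7835 / (6 × 0.04685) = 2.2467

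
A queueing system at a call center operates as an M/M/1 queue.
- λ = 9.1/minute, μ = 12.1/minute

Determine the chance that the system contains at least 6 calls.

ρ = λ/μ = 9.1/12.1 = 0.75207
P(N ≥ n) = ρⁿ
P(N ≥ 6) = 0.75207^6
P(N ≥ 6) = 0.1809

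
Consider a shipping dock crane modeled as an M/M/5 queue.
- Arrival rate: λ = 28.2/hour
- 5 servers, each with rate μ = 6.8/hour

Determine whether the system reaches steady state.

Stability requires ρ = λ/(cμ) < 1
ρ = 28.2/(5 × 6.8) = 28.2/34.00 = 0.8294
Since 0.8294 < 1, the system is STABLE.
The servers are busy 82.94% of the time.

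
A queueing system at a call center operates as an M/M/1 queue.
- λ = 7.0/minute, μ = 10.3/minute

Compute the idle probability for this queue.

ρ = λ/μ = 7.0/10.3 = 0.6796
P(0) = 1 - ρ = 1 - 0.6796 = 0.3204
The server is idle 32.04% of the time.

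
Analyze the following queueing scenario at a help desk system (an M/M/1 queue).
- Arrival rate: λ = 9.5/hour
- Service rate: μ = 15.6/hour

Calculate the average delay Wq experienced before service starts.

First, compute utilization: ρ = λ/μ = 9.5/15.6 = 0.6090
For M/M/1: Wq = λ/(μ(μ-λ))
Wq = 9.5/(15.6 × (15.6-9.5))
Wq = 9.5/(15.6 × 6.10)
Wq = 0.09983 hours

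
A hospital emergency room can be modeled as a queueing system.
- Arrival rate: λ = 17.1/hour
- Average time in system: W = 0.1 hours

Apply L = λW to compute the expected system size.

Little's Law: L = λW
L = 17.1 × 0.1 = 1.7100 patients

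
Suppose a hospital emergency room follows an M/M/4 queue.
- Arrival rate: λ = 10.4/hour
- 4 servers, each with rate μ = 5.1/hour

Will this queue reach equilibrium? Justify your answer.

Stability requires ρ = λ/(cμ) < 1
ρ = 10.4/(4 × 5.1) = 10.4/20.40 = 0.5098
Since 0.5098 < 1, the system is STABLE.
The servers are busy 50.98% of the time.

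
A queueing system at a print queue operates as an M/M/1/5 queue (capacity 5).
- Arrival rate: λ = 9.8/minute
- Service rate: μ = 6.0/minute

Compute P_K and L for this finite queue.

ρ = λ/μ = 9.8/6.0 = 1.6333
P₀ = (1-ρ)/(1-ρ^(K+1)) = (1-1.6333)/(1-1.6333^6) = -0.6333/-17.9844 = 0.03521
P_K = P₀×ρ^K = 0.03521 × 1.6333^5 = 0.03521 × 11.6233 = 0.4093
Blocking probability P_5 = 0.4093 (40.93%)
L = ρ[1 - (K+1)ρ^K + Kρ^(K+1)] / [(1-ρ)(1-ρ^(K+1))]
L = 1.6333 × (1 - 6×11.6233 + 5×18.9844) / ((1 - 1.6333) × (1 - 18.9844)) = 3.7546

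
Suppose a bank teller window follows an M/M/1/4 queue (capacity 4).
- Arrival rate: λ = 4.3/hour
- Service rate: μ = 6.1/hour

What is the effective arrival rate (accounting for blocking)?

ρ = λ/μ = 4.3/6.1 = 0.70492
P₀ = (1-ρ)/(1-ρ^(K+1)) = (1-0.70492)/(1-0.70492^5) = 0.2951/0.8259 = 0.3573
P_K = P₀×ρ^K = 0.3573 × 0.70492^4 = 0.3573 × 0.2469 = 0.08822
λ_eff = λ(1-P_K) = 4.3 × (1 - 0.08822) = 4.3 × 0.9118 = 3.9207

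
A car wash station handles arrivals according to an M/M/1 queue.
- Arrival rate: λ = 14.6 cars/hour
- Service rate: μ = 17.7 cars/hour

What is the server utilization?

Server utilization: ρ = λ/μ
ρ = 14.6/17.7 = 0.8249
The server is busy 82.49% of the time.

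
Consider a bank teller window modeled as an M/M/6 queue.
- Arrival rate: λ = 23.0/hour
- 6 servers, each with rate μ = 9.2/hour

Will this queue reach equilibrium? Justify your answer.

Stability requires ρ = λ/(cμ) < 1
ρ = 23.0/(6 × 9.2) = 23.0/55.20 = 0.4167
Since 0.4167 < 1, the system is STABLE.
The servers are busy 41.67% of the time.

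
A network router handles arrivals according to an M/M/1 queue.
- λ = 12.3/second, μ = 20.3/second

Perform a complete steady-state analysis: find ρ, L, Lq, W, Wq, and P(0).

Step 1: ρ = λ/μ = 12.3/20.3 = 0.6059
Step 2: L = λ/(μ-λ) = 12.3/8.00 = 1.5375
Step 3: Lq = λ²/(μ(μ-λ)) = 151.29/(20.3×8.00) = 0.9316
Step 4: W = 1/(μ-λ) = 1/8.00 = 0.1250
Step 5: Wq = λ/(μ(μ-λ)) = 12.3/(20.3×8.00) = 0.07574
Step 6: P(0) = 1-ρ = 0.3941
Verify: L = λW = 12.3×0.1250 = 1.5375 ✔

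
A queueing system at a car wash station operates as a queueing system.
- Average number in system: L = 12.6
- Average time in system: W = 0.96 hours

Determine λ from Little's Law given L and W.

Little's Law: L = λW, so λ = L/W
λ = 12.6/0.96 = 13.1250 cars/hour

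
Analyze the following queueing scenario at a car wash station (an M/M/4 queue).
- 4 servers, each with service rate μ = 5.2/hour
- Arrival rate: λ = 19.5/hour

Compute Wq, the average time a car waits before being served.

Traffic intensity: ρ = λ/(cμ) = 19.5/(4×5.2) = 0.9375
Since ρ = 0.9375 < 1, system is stable.
Offered load a = λ/μ = cρ = 19.5/5.2 = 3.7500
P₀ = [ Σₙ₌₀^3 aⁿ/n! + a^4/(4!(1-ρ)) ]⁻¹
Σ = a^0/0! + a^1/1! + a^2/2! + a^3/3! = 1.0000 + 3.7500 + 7.0312 + 8.7891 = 20.5703
a^4/(4!(1-ρ)) = 197.7539/(24 × 0.06250) = 131.8359
P₀ = 1/(20.5703 + 131.8359) = 0.006561
Lq = P₀·a^4·ρ / (4!(1-ρ)²) = 0.00656141 × 197.7539 × 0.937500 / (24 × 0.00390625) = 12.9754
Wq = Lq/λ = 12.9754/19.5 = 0.6654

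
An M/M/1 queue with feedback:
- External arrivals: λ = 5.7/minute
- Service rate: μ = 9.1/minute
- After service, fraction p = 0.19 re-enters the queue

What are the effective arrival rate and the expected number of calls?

Effective arrival rate: λ_eff = λ/(1-p) = 5.7/(1-0.19) = 5.7/0.81 = 7.0370
ρ = λ_eff/μ = 7.0370/9.1 = 0.7733
L = ρ/(1-ρ) = 0.7733/(1-0.7733) = 3.4111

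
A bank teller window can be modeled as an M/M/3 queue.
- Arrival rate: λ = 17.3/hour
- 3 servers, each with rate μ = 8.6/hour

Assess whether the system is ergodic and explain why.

Stability requires ρ = λ/(cμ) < 1
ρ = 17.3/(3 × 8.6) = 17.3/25.80 = 0.6705
Since 0.6705 < 1, the system is STABLE.
The servers are busy 67.05% of the time.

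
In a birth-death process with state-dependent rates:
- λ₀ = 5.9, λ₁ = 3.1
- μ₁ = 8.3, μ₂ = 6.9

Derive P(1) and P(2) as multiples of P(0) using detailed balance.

Balance equations:
State 0: λ₀P₀ = μ₁P₁ → P₁ = (λ₀/μ₁)P₀ = (5.9/8.3)P₀ = 0.7108P₀
State 1: P₂ = (λ₀λ₁)/(μ₁μ₂)P₀ = (5.9×3.1)/(8.3×6.9)P₀ = 0.3194P₀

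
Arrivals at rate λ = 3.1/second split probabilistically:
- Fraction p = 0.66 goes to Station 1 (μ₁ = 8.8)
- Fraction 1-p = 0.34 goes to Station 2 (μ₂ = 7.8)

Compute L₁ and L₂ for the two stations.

Effective rates: λ₁ = 3.1×0.66 = 2.046, λ₂ = 3.1×0.34 = 1.054
Station 1: ρ₁ = 2.046/8.8 = 0.2325, L₁ = ρ₁/(1-ρ₁) = 0.2325/(1-0.2325) = 0.3029
Station 2: ρ₂ = 1.054/7.8 = 0.1351, L₂ = ρ₂/(1-ρ₂) = 0.1351/(1-0.1351) = 0.1562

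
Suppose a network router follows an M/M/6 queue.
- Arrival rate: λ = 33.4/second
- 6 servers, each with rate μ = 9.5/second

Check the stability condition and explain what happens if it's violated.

Stability requires ρ = λ/(cμ) < 1
ρ = 33.4/(6 × 9.5) = 33.4/57.00 = 0.5860
Since 0.5860 < 1, the system is STABLE.
The servers are busy 58.60% of the time.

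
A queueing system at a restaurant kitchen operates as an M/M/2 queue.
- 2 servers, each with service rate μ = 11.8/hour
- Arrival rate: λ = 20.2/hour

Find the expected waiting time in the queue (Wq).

Traffic intensity: ρ = λ/(cμ) = 20.2/(2×11.8) = 0.8559
Since ρ = 0.8559 < 1, system is stable.
Offered load a = λ/μ = cρ = 20.2/11.8 = 1.7119
P₀ = [ Σₙ₌₀^1 aⁿ/n! + a^2/(2!(1-ρ)) ]⁻¹
Σ = a^0/0! + a^1/1! = 1.0000 + 1.7119 = 2.7119
a^2/(2!(1-ρ)) = 2.93048/(2 × 0.144068) = 10.1705
P₀ = 1/(2.7119 + 10.1705) = 0.07763
Lq = P₀·a^2·ρ / (2!(1-ρ)²) = 0.0776256 × 2.93048 × 0.855932 / (2 × 0.0207555) = 4.6905
Wq = Lq/λ = 4.6905/20.2 = 0.2322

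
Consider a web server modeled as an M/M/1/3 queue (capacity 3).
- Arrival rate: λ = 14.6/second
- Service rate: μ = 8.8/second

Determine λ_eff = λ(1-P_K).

ρ = λ/μ = 14.6/8.8 = 1.6591
P₀ = (1-ρ)/(1-ρ^(K+1)) = (1-1.6591)/(1-1.6591^4) = -0.6591/-6.5769 = 0.1002
P_K = P₀×ρ^K = 0.100215 × 1.6591^3 = 0.100215 × 4.56686 = 0.4577
λ_eff = λ(1-P_K) = 14.6 × (1 - 0.457664) = 14.6 × 0.542336 = 7.9181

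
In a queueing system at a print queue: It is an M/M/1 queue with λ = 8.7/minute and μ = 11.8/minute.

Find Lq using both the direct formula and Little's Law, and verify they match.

Method 1 (direct): Lq = λ²/(μ(μ-λ)) = 75.69/(11.8 × 3.10) = 2.0692

Method 2 (Little's Law):
W = 1/(μ-λ) = 1/3.10 = 0.322581
Wq = W - 1/μ = 0.322581 - 0.0847458 = 0.237835
Lq = λWq = 8.7 × 0.237835 = 2.0692 ✔ (matches Method 1)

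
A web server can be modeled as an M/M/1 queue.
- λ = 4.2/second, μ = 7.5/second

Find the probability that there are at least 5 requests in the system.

ρ = λ/μ = 4.2/7.5 = 0.5600
P(N ≥ n) = ρⁿ
P(N ≥ 5) = 0.5600^5
P(N ≥ 5) = 0.05507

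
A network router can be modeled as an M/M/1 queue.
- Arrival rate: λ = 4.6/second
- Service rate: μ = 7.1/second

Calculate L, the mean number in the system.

ρ = λ/μ = 4.6/7.1 = 0.6479
For M/M/1: L = λ/(μ-λ)
L = 4.6/(7.1-4.6) = 4.6/2.50
L = 1.8400 packets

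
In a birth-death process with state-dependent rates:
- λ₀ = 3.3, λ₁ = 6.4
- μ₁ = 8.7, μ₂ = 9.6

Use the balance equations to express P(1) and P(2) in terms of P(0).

Balance equations:
State 0: λ₀P₀ = μ₁P₁ → P₁ = (λ₀/μ₁)P₀ = (3.3/8.7)P₀ = 0.3793P₀
State 1: P₂ = (λ₀λ₁)/(μ₁μ₂)P₀ = (3.3×6.4)/(8.7×9.6)P₀ = 0.2529P₀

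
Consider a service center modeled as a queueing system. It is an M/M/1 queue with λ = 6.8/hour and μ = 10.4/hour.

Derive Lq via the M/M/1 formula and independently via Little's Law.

Method 1 (direct): Lq = λ²/(μ(μ-λ)) = 46.24/(10.4 × 3.60) = 1.2350

Method 2 (Little's Law):
W = 1/(μ-λ) = 1/3.60 = 0.277778
Wq = W - 1/μ = 0.277778 - 0.0961538 = 0.18162
Lq = λWq = 6.8 × 0.18162 = 1.2350 ✔ (matches Method 1)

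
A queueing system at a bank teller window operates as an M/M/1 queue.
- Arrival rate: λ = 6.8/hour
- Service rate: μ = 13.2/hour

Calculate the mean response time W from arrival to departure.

First, compute utilization: ρ = λ/μ = 6.8/13.2 = 0.5152
For M/M/1: W = 1/(μ-λ)
W = 1/(13.2-6.8) = 1/6.40
W = 0.1562 hours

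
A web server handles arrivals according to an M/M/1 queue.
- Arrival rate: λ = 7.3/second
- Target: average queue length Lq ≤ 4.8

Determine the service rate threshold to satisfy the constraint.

For M/M/1: Lq = λ²/(μ(μ-λ))
Need Lq ≤ 4.8, i.e. μ(μ-λ) ≥ λ²/4.8
μ² - 7.3μ - 53.29/4.8 ≥ 0  →  μ² - 7.3μ - 11.10208 ≥ 0
Quadratic formula (positive root): μ = [λ + √(λ² + 4×11.10208)]/2
Discriminant: 53.29 + 4×11.10208 = 97.6983, √97.6983 = 9.8842
μ ≥ (7.3 + 9.8842)/2 = 8.5921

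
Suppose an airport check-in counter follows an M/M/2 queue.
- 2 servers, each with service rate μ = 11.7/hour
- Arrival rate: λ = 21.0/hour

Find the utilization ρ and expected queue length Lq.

Traffic intensity: ρ = λ/(cμ) = 21.0/(2×11.7) = 0.8974
Since ρ = 0.8974 < 1, system is stable.
Offered load a = λ/μ = cρ = 21.0/11.7 = 1.7949
P₀ = [ Σₙ₌₀^1 aⁿ/n! + a^2/(2!(1-ρ)) ]⁻¹
Σ = a^0/0! + a^1/1! = 1.0000 + 1.7949 = 2.7949
a^2/(2!(1-ρ)) = 3.22156/(2 × 0.102564) = 15.7051
P₀ = 1/(2.7949 + 15.7051) = 0.05405
Lq = P₀·a^2·ρ / (2!(1-ρ)²) = 0.0540541 × 3.22156 × 0.897436 / (2 × 0.0105194) = 7.4281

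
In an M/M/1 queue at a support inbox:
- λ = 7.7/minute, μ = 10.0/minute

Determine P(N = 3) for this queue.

ρ = λ/μ = 7.7/10.0 = 0.7700
P(n) = (1-ρ)ρⁿ
P(3) = (1-0.7700) × 0.7700^3
P(3) = 0.2300 × 0.4565
P(3) = 0.1050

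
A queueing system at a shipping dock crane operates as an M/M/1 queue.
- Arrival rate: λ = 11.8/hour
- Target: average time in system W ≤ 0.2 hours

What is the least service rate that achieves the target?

For M/M/1: W = 1/(μ-λ)
Need W ≤ 0.2, so 1/(μ-λ) ≤ 0.2
μ - λ ≥ 1/0.2 = 5.0000
μ ≥ 11.8 + 5.0000 = 16.8000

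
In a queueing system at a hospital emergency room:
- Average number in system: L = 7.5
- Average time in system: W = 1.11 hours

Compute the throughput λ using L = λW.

Little's Law: L = λW, so λ = L/W
λ = 7.5/1.11 = 6.7568 patients/hour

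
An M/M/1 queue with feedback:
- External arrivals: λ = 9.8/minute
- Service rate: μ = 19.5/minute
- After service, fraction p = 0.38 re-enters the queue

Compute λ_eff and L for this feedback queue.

Effective arrival rate: λ_eff = λ/(1-p) = 9.8/(1-0.38) = 9.8/0.62 = 15.80645
ρ = λ_eff/μ = 15.80645/19.5 = 0.810587
L = ρ/(1-ρ) = 0.810587/(1-0.810587) = 4.2795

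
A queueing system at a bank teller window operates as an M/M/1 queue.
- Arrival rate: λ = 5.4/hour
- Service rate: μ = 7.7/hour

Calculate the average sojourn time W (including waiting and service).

First, compute utilization: ρ = λ/μ = 5.4/7.7 = 0.7013
For M/M/1: W = 1/(μ-λ)
W = 1/(7.7-5.4) = 1/2.30
W = 0.4348 hours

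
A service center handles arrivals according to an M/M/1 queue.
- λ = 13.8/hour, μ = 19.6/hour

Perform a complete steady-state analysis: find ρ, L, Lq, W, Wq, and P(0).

Step 1: ρ = λ/μ = 13.8/19.6 = 0.7041
Step 2: L = λ/(μ-λ) = 13.8/5.80 = 2.3793
Step 3: Lq = λ²/(μ(μ-λ)) = 190.44/(19.6×5.80) = 1.6752
Step 4: W = 1/(μ-λ) = 1/5.80 = 0.17241
Step 5: Wq = λ/(μ(μ-λ)) = 13.8/(19.6×5.80) = 0.1214
Step 6: P(0) = 1-ρ = 0.2959
Verify: L = λW = 13.8×0.17241 = 2.3793 ✔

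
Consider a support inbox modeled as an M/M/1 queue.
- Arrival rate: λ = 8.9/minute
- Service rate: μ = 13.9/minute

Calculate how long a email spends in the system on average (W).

First, compute utilization: ρ = λ/μ = 8.9/13.9 = 0.6403
For M/M/1: W = 1/(μ-λ)
W = 1/(13.9-8.9) = 1/5.00
W = 0.2000 minutes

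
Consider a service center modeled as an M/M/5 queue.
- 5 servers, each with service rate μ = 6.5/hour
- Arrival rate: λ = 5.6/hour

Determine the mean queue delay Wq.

Traffic intensity: ρ = λ/(cμ) = 5.6/(5×6.5) = 0.1723
Since ρ = 0.1723 < 1, system is stable.
Offered load a = λ/μ = cρ = 5.6/6.5 = 0.8615
P₀ = [ Σₙ₌₀^4 aⁿ/n! + a^5/(5!(1-ρ)) ]⁻¹
Σ = a^0/0! + a^1/1! + a^2/2! + a^3/3! + a^4/4! = 1.0000 + 0.8615 + 0.3711 + 0.1066 + 0.02296 = 2.3622
a^5/(5!(1-ρ)) = 0.47465/(120 × 0.82769) = 0.004779
P₀ = 1/(2.3622 + 0.004779) = 0.4225
Lq = P₀·a^5·ρ / (5!(1-ρ)²) = 0.42248 × 0.47465 × 0.17231 / (120 × 0.68507) = 0.0004203
Wq = Lq/λ = 0.0004203/5.6 = 0.00007505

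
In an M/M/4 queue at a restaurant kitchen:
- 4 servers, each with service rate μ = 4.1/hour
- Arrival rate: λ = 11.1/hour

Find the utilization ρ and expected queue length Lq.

Traffic intensity: ρ = λ/(cμ) = 11.1/(4×4.1) = 0.6768
Since ρ = 0.6768 < 1, system is stable.
Offered load a = λ/μ = cρ = 11.1/4.1 = 2.7073
P₀ = [ Σₙ₌₀^3 aⁿ/n! + a^4/(4!(1-ρ)) ]⁻¹
Σ = a^0/0! + a^1/1! + a^2/2! + a^3/3! = 1.0000 + 2.7073 + 3.6648 + 3.3072 = 10.6793
a^4/(4!(1-ρ)) = 53.7225/(24 × 0.32317) = 6.9265
P₀ = 1/(10.6793 + 6.9265) = 0.05680
Lq = P₀·a^4·ρ / (4!(1-ρ)²) = 0.0567994 × 53.7225 × 0.676829 / (24 × 0.104439) = 0.8240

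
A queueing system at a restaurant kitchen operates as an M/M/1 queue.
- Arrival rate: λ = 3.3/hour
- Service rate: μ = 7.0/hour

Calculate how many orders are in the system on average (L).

ρ = λ/μ = 3.3/7.0 = 0.4714
For M/M/1: L = λ/(μ-λ)
L = 3.3/(7.0-3.3) = 3.3/3.70
L = 0.8919 orders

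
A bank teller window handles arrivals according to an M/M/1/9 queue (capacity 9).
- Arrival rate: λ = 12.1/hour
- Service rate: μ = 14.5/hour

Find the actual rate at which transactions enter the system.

ρ = λ/μ = 12.1/14.5 = 0.834483
P₀ = (1-ρ)/(1-ρ^(K+1)) = (1-0.834483)/(1-0.834483^10) = 0.1655/0.8363 = 0.1979
P_K = P₀×ρ^K = 0.19793 × 0.834483^9 = 0.19793 × 0.19623 = 0.03884
λ_eff = λ(1-P_K) = 12.1 × (1 - 0.038838) = 12.1 × 0.961162 = 11.6301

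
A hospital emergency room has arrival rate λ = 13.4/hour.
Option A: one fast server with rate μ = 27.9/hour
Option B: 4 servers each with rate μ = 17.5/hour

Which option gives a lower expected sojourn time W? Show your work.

Option A: single server μ = 27.9 (M/M/1)
  ρ_A = 13.4/27.9 = 0.4803
  W_A = 1/(μ-λ) = 1/(27.9-13.4) = 1/14.50 = 0.06897

Option B: 4 servers μ = 17.5 (M/M/4)
  ρ_B = λ/(cμ) = 13.4/(4×17.5) = 0.1914
  Offered load a = λ/μ = cρ = 13.4/17.5 = 0.7657
  P₀ = [ Σₙ₌₀^3 aⁿ/n! + a^4/(4!(1-ρ)) ]⁻¹
  Σ = a^0/0! + a^1/1! + a^2/2! + a^3/3! = 1.0000 + 0.7657 + 0.2932 + 0.07483 = 2.1337
  a^4/(4!(1-ρ)) = 0.34377/(24 × 0.80857) = 0.01771
  P₀ = 1/(2.1337 + 0.01771) = 0.4648
  Lq = P₀·a^4·ρ / (4!(1-ρ)²) = 0.4648 × 0.3438 × 0.1914 / (24 × 0.6538) = 0.001949
  Wq_B = Lq/λ = 0.0019494/13.4 = 0.0001455
  W_B = Wq_B + 1/μ = 0.0001455 + 0.05714 = 0.05729

Since W_B = 0.05729 < W_A = 0.06897, Option B (multiple servers) has the shorter time in system.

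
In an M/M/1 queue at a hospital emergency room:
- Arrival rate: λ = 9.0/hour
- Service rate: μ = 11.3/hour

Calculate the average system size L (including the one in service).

ρ = λ/μ = 9.0/11.3 = 0.7965
For M/M/1: L = λ/(μ-λ)
L = 9.0/(11.3-9.0) = 9.0/2.30
L = 3.9130 patients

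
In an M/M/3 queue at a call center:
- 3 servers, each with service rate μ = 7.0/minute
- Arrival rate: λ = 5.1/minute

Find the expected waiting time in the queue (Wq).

Traffic intensity: ρ = λ/(cμ) = 5.1/(3×7.0) = 0.2429
Since ρ = 0.2429 < 1, system is stable.
Offered load a = λ/μ = cρ = 5.1/7.0 = 0.7286
P₀ = [ Σₙ₌₀^2 aⁿ/n! + a^3/(3!(1-ρ)) ]⁻¹
Σ = a^0/0! + a^1/1! + a^2/2! = 1.0000 + 0.7286 + 0.2654 = 1.9940
a^3/(3!(1-ρ)) = 0.3867/(6 × 0.7571) = 0.08513
P₀ = 1/(1.9940 + 0.08513) = 0.4810
Lq = P₀·a^3·ρ / (3!(1-ρ)²) = 0.4810 × 0.3867 × 0.2429 / (6 × 0.5733) = 0.01313
Wq = Lq/λ = 0.01313/5.1 = 0.002575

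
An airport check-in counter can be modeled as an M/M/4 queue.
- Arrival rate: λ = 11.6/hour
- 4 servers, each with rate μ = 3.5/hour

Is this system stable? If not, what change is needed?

Stability requires ρ = λ/(cμ) < 1
ρ = 11.6/(4 × 3.5) = 11.6/14.00 = 0.8286
Since 0.8286 < 1, the system is STABLE.
The servers are busy 82.86% of the time.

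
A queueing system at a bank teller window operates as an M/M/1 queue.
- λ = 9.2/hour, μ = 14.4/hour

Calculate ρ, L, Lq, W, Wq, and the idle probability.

Step 1: ρ = λ/μ = 9.2/14.4 = 0.6389
Step 2: L = λ/(μ-λ) = 9.2/5.20 = 1.7692
Step 3: Lq = λ²/(μ(μ-λ)) = 84.64/(14.4×5.20) = 1.1303
Step 4: W = 1/(μ-λ) = 1/5.20 = 0.1923
Step 5: Wq = λ/(μ(μ-λ)) = 9.2/(14.4×5.20) = 0.1229
Step 6: P(0) = 1-ρ = 0.3611
Verify: L = λW = 9.2×0.1923 = 1.7692 ✔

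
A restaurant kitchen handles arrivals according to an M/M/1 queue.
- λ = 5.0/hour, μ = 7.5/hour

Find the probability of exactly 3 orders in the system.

ρ = λ/μ = 5.0/7.5 = 0.6667
P(n) = (1-ρ)ρⁿ
P(3) = (1-0.6667) × 0.6667^3
P(3) = 0.33330 × 0.29634
P(3) = 0.09877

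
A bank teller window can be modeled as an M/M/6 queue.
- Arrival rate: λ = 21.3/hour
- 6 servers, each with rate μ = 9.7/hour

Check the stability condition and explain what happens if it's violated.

Stability requires ρ = λ/(cμ) < 1
ρ = 21.3/(6 × 9.7) = 21.3/58.20 = 0.3660
Since 0.3660 < 1, the system is STABLE.
The servers are busy 36.60% of the time.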